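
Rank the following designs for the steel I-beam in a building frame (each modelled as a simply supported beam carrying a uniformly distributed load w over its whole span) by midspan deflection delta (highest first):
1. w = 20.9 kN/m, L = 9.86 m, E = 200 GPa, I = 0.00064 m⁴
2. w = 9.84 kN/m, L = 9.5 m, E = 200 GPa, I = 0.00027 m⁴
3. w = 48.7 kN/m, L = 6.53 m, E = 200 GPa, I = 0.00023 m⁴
Model: a simply supported beam carrying a uniformly distributed load w over its whole span, so delta = (5·w·L^4) / (384·E·I) (SI units).
  Case 1: delta = (5 × 20900 × 9.86^4) / (384 × (2 × 10¹¹) × 0.00064) = 0.02009 m = 20.09 mm
  Case 2: delta = (5 × 9840 × 9.5^4) / (384 × (2 × 10¹¹) × 0.00027) = 0.01933 m = 19.33 mm
  Case 3: delta = (5 × 48700 × 6.53^4) / (384 × (2 × 10¹¹) × 0.00023) = 0.02506 m = 25.06 mm
Ordering: 25.06 mm (case 3) > 20.09 mm (case 1) > 19.33 mm (case 2)
Final answer: 3, 1, 2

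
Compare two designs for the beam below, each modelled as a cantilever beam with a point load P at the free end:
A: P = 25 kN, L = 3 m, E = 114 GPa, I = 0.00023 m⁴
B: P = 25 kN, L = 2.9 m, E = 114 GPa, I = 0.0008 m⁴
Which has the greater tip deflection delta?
Model: a cantilever beam with a point load P at the free end, so delta = (P·L^3) / (3·E·I) (SI units).
  A: delta = (25000 × 3^3) / (3 × (1.14 × 10¹¹) × 0.00023) = 0.008581 m = 8.581 mm
  B: delta = (25000 × 2.9^3) / (3 × (1.14 × 10¹¹) × 0.0008) = 0.002229 m = 2.229 mm
8.581 mm > 2.229 mm, so A is larger.
Final answer: A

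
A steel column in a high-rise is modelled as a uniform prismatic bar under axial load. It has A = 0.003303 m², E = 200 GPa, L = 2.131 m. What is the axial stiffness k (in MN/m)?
Model: a uniform prismatic bar under axial load, so k = (A·E) / L.
Convert to SI units:
  E = 200 GPa = 2 × 10¹¹ Pa
Substitute:
  k = (0.003303 × (2 × 10¹¹)) / 2.131
  k = 3.1 × 10⁸ N/m
Convert: k = 3.1 × 10⁸ N/m = 310 MN/m
Final answer: k = 310 MN/m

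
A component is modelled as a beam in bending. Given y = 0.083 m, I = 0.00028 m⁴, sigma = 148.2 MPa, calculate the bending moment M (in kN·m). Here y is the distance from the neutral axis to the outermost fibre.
Model: a beam in bending, so sigma = (M·y) / I.
Solve for M: M = (sigma·I) / y.
Convert to SI units:
  sigma = 148.2 MPa = 1.482 × 10⁸ Pa
Substitute:
  M = ((1.482 × 10⁸) × 0.00028) / 0.083
  M = 500000 N·m
Convert: M = 500000 N·m = 500 kN·m
Final answer: M = 500 kN·m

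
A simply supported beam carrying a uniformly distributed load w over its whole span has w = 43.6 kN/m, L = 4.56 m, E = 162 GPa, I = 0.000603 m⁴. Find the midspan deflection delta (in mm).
Model: a simply supported beam carrying a uniformly distributed load w over its whole span, so delta = (5·w·L^4) / (384·E·I).
Convert to SI units:
  w = 43.6 kN/m = 43600 N/m
  E = 162 GPa = 1.62 × 10¹¹ Pa
Substitute:
  delta = (5 × 43600 × 4.56^4) / (384 × (1.62 × 10¹¹) × 0.000603)
  delta = 0.002513 m
Convert: delta = 0.002513 m = 2.513 mm
Final answer: delta = 2.513 mm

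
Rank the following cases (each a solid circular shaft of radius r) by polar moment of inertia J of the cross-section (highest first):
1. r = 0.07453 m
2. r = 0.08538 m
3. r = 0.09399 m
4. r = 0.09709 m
Model: a solid circular shaft of radius r, so J = (π·r^4) / 2 (SI units).
  Case 1: J = (π × 0.07453^4) / 2 = 4.847 × 10⁻⁵ m⁴
  Case 2: J = (π × 0.08538^4) / 2 = 8.347 × 10⁻⁵ m⁴
  Case 3: J = (π × 0.09399^4) / 2 = 0.0001226 m⁴
  Case 4: J = (π × 0.09709^4) / 2 = 0.0001396 m⁴
Ordering: 0.0001396 m⁴ (case 4) > 0.0001226 m⁴ (case 3) > 8.347 × 10⁻⁵ m⁴ (case 2) > 4.847 × 10⁻⁵ m⁴ (case 1)
Final answer: 4, 3, 2, 1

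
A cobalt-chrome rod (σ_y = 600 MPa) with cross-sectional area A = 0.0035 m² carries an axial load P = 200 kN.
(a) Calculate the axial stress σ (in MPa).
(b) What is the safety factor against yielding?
(a) Axial stress σ = P/A. Convert P = 200 kN = 200000 N.
  σ = 200000 / 0.0035 = 5.714 × 10⁷ Pa = 57.14 MPa
(b) Safety factor SF = σ_y/σ = 600 / 57.14 = 10.5
Final answer: (a) σ = 57.14 MPa, (b) SF = 10.5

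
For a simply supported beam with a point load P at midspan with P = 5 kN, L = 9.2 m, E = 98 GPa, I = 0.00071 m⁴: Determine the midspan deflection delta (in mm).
Model: a simply supported beam with a point load P at midspan, so delta = (P·L^3) / (48·E·I).
Convert to SI units:
  P = 5 kN = 5000 N
  E = 98 GPa = 9.8 × 10¹⁰ Pa
Substitute:
  delta = (5000 × 9.2^3) / (48 × (9.8 × 10¹⁰) × 0.00071)
  delta = 0.001166 m
Convert: delta = 0.001166 m = 1.166 mm
Final answer: delta = 1.166 mm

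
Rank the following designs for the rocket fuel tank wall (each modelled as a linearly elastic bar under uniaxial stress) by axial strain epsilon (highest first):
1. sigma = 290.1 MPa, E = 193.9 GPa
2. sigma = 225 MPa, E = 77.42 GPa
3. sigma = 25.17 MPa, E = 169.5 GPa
Model: a linearly elastic bar under uniaxial stress, so epsilon = sigma / E (SI units).
  Case 1: epsilon = (2.901 × 10⁸) / (1.939 × 10¹¹) = 0.001496
  Case 2: epsilon = (2.25 × 10⁸) / (7.742 × 10¹⁰) = 0.002906
  Case 3: epsilon = (2.517 × 10⁷) / (1.695 × 10¹¹) = 0.0001485
Ordering: 0.002906 (case 2) > 0.001496 (case 1) > 0.0001485 (case 3)
Final answer: 2, 1, 3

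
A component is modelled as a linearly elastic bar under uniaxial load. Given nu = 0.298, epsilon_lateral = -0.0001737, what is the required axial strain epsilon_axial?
Model: a linearly elastic bar under uniaxial load, so epsilon_lateral = -nu·epsilon_axial.
Solve for epsilon_axial: epsilon_axial = -epsilon_lateral / nu.
Substitute:
  epsilon_axial = -(-0.0001737) / 0.298
  epsilon_axial = 0.0005829
Final answer: epsilon_axial = 0.0005829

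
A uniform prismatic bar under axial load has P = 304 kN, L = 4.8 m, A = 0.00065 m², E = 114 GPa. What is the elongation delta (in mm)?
Model: a uniform prismatic bar under axial load, so delta = (P·L) / (A·E).
Convert to SI units:
  P = 304 kN = 304000 N
  E = 114 GPa = 1.14 × 10¹¹ Pa
Substitute:
  delta = (304000 × 4.8) / (0.00065 × (1.14 × 10¹¹))
  delta = 0.01969 m
Convert: delta = 0.01969 m = 19.69 mm
Final answer: delta = 19.69 mm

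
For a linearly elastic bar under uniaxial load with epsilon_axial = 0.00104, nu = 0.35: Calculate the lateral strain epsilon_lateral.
Model: a linearly elastic bar under uniaxial load, so epsilon_lateral = -nu·epsilon_axial.
Substitute:
  epsilon_lateral = -(0.35 × 0.00104)
  epsilon_lateral = -0.000364
Final answer: epsilon_lateral = -0.000364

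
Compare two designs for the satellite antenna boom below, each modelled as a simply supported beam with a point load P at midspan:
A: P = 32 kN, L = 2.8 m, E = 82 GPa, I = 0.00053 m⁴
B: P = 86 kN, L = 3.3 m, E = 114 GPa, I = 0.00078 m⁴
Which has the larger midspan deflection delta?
Model: a simply supported beam with a point load P at midspan, so delta = (P·L^3) / (48·E·I) (SI units).
  A: delta = (32000 × 2.8^3) / (48 × (8.2 × 10¹⁰) × 0.00053) = 0.0003367 m = 0.3367 mm
  B: delta = (86000 × 3.3^3) / (48 × (1.14 × 10¹¹) × 0.00078) = 0.0007241 m = 0.7241 mm
0.7241 mm > 0.3367 mm, so B is larger.
Final answer: B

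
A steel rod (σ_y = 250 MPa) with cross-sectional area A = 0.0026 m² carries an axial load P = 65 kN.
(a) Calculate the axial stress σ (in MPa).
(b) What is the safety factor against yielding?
(a) Axial stress σ = P/A. Convert P = 65 kN = 65000 N.
  σ = 65000 / 0.0026 = 2.5 × 10⁷ Pa = 25 MPa
(b) Safety factor SF = σ_y/σ = 250 / 25 = 10
Final answer: (a) σ = 25 MPa, (b) SF = 10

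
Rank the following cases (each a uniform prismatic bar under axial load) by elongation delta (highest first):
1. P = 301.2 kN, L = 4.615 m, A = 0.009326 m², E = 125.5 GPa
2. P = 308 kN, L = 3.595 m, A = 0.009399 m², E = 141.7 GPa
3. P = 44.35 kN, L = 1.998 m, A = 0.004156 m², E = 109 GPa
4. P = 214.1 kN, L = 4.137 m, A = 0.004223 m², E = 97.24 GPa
Model: a uniform prismatic bar under axial load, so delta = (P·L) / (A·E) (SI units).
  Case 1: delta = (301200 × 4.615) / (0.009326 × (1.255 × 10¹¹)) = 0.001188 m = 1.188 mm
  Case 2: delta = (308000 × 3.595) / (0.009399 × (1.417 × 10¹¹)) = 0.0008314 m = 0.8314 mm
  Case 3: delta = (44350 × 1.998) / (0.004156 × (1.09 × 10¹¹)) = 0.0001956 m = 0.1956 mm
  Case 4: delta = (214100 × 4.137) / (0.004223 × (9.724 × 10¹⁰)) = 0.002157 m = 2.157 mm
Ordering: 2.157 mm (case 4) > 1.188 mm (case 1) > 0.8314 mm (case 2) > 0.1956 mm (case 3)
Final answer: 4, 1, 2, 3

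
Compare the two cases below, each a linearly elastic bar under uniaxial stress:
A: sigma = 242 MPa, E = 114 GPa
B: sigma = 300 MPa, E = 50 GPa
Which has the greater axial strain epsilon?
Model: a linearly elastic bar under uniaxial stress, so epsilon = sigma / E (SI units).
  A: epsilon = (2.42 × 10⁸) / (1.14 × 10¹¹) = 0.002123
  B: epsilon = (3 × 10⁸) / (5 × 10¹⁰) = 0.006
0.006 > 0.002123, so B is larger.
Final answer: B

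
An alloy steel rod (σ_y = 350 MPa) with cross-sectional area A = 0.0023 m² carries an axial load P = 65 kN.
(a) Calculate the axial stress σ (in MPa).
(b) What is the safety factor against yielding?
(a) Axial stress σ = P/A. Convert P = 65 kN = 65000 N.
  σ = 65000 / 0.0023 = 2.826 × 10⁷ Pa = 28.26 MPa
(b) Safety factor SF = σ_y/σ = 350 / 28.26 = 12.38
Final answer: (a) σ = 28.26 MPa, (b) SF = 12.38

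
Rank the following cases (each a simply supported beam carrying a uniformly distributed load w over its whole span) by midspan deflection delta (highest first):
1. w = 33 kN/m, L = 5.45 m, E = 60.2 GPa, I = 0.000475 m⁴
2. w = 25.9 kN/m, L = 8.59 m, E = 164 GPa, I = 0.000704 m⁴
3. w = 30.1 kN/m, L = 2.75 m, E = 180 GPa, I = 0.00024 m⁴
Model: a simply supported beam carrying a uniformly distributed load w over its whole span, so delta = (5·w·L^4) / (384·E·I) (SI units).
  Case 1: delta = (5 × 33000 × 5.45^4) / (384 × (6.02 × 10¹⁰) × 0.000475) = 0.01326 m = 13.26 mm
  Case 2: delta = (5 × 25900 × 8.59^4) / (384 × (1.64 × 10¹¹) × 0.000704) = 0.0159 m = 15.9 mm
  Case 3: delta = (5 × 30100 × 2.75^4) / (384 × (1.8 × 10¹¹) × 0.00024) = 0.0005189 m = 0.5189 mm
Ordering: 15.9 mm (case 2) > 13.26 mm (case 1) > 0.5189 mm (case 3)
Final answer: 2, 1, 3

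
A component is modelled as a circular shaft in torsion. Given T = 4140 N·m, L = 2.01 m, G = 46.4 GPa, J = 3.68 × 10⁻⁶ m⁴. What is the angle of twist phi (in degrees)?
Model: a circular shaft in torsion, so phi = (T·L) / (G·J).
Convert to SI units:
  G = 46.4 GPa = 4.64 × 10¹⁰ Pa
Substitute:
  phi = (4140 × 2.01) / ((4.64 × 10¹⁰) × (3.68 × 10⁻⁶))
  phi = 0.04873 rad
Convert to degrees: phi = 0.04873 × 180/π = 2.792°
Final answer: phi = 2.792°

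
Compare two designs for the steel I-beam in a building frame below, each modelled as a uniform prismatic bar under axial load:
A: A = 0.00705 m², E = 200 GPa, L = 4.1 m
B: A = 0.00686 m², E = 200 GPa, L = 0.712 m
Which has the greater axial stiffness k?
Model: a uniform prismatic bar under axial load, so k = (A·E) / L (SI units).
  A: k = (0.00705 × (2 × 10¹¹)) / 4.1 = 3.439 × 10⁸ N/m = 343.9 MN/m
  B: k = (0.00686 × (2 × 10¹¹)) / 0.712 = 1.927 × 10⁹ N/m = 1927 MN/m
1927 MN/m > 343.9 MN/m, so B is larger.
Final answer: B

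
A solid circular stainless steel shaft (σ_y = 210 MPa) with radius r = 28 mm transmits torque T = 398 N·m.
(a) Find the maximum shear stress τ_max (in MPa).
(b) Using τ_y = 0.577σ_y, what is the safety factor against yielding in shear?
(a) For a solid circular shaft, τ_max = T·r/J with J = π·r^4/2, i.e. τ_max = 2·T / (π·r^3). Convert r = 28 mm = 0.028 m.
  τ_max = (2 × 398) / (π × 0.028^3) = 1.154 × 10⁷ Pa = 11.54 MPa
(b) τ_y = 0.577 × 210 = 121.17 MPa
  SF = τ_y/τ_max = 121.17 / 11.54 = 10.5
Final answer: (a) τ_max = 11.54 MPa, (b) SF = 10.5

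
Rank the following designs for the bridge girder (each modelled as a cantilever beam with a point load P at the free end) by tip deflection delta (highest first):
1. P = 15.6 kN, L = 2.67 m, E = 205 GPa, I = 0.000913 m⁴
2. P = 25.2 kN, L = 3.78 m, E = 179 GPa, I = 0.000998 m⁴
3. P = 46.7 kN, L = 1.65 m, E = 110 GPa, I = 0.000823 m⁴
Model: a cantilever beam with a point load P at the free end, so delta = (P·L^3) / (3·E·I) (SI units).
  Case 1: delta = (15600 × 2.67^3) / (3 × (2.05 × 10¹¹) × 0.000913) = 0.0005288 m = 0.5288 mm
  Case 2: delta = (25200 × 3.78^3) / (3 × (1.79 × 10¹¹) × 0.000998) = 0.00254 m = 2.54 mm
  Case 3: delta = (46700 × 1.65^3) / (3 × (1.1 × 10¹¹) × 0.000823) = 0.0007724 m = 0.7724 mm
Ordering: 2.54 mm (case 2) > 0.7724 mm (case 3) > 0.5288 mm (case 1)
Final answer: 2, 3, 1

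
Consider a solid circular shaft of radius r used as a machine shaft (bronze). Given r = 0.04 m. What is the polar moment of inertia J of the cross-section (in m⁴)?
Model: a solid circular shaft of radius r, so J = (π·r^4) / 2.
Substitute:
  J = (π × 0.04^4) / 2
  J = 4.021 × 10⁻⁶ m⁴
Final answer: J = 4.021 × 10⁻⁶ m⁴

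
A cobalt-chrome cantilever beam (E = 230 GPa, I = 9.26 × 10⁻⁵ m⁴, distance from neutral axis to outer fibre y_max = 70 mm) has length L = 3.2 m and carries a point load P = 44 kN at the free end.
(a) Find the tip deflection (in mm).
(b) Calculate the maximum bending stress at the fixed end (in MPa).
(a) Tip deflection of a cantilever with an end point load: δ = P·L^3 / (3·E·I). Convert P = 44 kN = 44000 N, E = 230 GPa = 2.3 × 10¹¹ Pa.
  δ = (44000 × 3.2^3) / (3 × (2.3 × 10¹¹) × (9.26 × 10⁻⁵)) = 0.02257 m = 22.57 mm
(b) Maximum bending moment at the fixed end: M = P·L = 44000 × 3.2 = 140800 N·m. Convert y_max = 70 mm = 0.07 m.
  σ = M·y_max / I = (140800 × 0.07) / (9.26 × 10⁻⁵) = 1.064 × 10⁸ Pa = 106.4 MPa
Final answer: (a) δ = 22.57 mm, (b) σ = 106.4 MPa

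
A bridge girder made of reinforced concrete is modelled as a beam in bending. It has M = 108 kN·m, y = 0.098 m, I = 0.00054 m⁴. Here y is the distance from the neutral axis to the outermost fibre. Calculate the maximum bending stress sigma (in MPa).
Model: a beam in bending, so sigma = (M·y) / I.
Convert to SI units:
  M = 108 kN·m = 108000 N·m
Substitute:
  sigma = (108000 × 0.098) / 0.00054
  sigma = 1.96 × 10⁷ Pa
Convert: sigma = 1.96 × 10⁷ Pa = 19.6 MPa
Final answer: sigma = 19.6 MPa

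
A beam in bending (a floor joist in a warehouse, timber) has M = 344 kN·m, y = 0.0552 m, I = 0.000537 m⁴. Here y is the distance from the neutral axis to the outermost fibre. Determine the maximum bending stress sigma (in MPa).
Model: a beam in bending, so sigma = (M·y) / I.
Convert to SI units:
  M = 344 kN·m = 344000 N·m
Substitute:
  sigma = (344000 × 0.0552) / 0.000537
  sigma = 3.536 × 10⁷ Pa
Convert: sigma = 3.536 × 10⁷ Pa = 35.36 MPa
Final answer: sigma = 35.36 MPa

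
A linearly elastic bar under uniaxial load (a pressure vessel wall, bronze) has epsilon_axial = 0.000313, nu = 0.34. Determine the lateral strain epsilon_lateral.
Model: a linearly elastic bar under uniaxial load, so epsilon_lateral = -nu·epsilon_axial.
Substitute:
  epsilon_lateral = -(0.34 × 0.000313)
  epsilon_lateral = -0.0001064
Final answer: epsilon_lateral = -0.0001064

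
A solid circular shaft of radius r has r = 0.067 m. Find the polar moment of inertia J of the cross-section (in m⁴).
Model: a solid circular shaft of radius r, so J = (π·r^4) / 2.
Substitute:
  J = (π × 0.067^4) / 2
  J = 3.165 × 10⁻⁵ m⁴
Final answer: J = 3.165 × 10⁻⁵ m⁴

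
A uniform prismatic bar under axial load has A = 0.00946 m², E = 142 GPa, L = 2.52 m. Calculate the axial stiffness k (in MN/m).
Model: a uniform prismatic bar under axial load, so k = (A·E) / L.
Convert to SI units:
  E = 142 GPa = 1.42 × 10¹¹ Pa
Substitute:
  k = (0.00946 × (1.42 × 10¹¹)) / 2.52
  k = 5.331 × 10⁸ N/m
Convert: k = 5.331 × 10⁸ N/m = 533.1 MN/m
Final answer: k = 533.1 MN/m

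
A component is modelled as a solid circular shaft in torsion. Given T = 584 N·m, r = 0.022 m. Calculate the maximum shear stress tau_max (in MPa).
Model: a solid circular shaft in torsion, so tau_max = (2·T) / (π·r^3).
Substitute:
  tau_max = (2 × 584) / (π × 0.022^3)
  tau_max = 3.492 × 10⁷ Pa
Convert: tau_max = 3.492 × 10⁷ Pa = 34.92 MPa
Final answer: tau_max = 34.92 MPa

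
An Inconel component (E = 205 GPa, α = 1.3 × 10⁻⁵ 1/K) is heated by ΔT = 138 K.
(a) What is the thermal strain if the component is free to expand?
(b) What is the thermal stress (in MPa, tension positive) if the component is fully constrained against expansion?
(a) Free thermal strain ε_th = α·ΔT = (1.3 × 10⁻⁵) × 138 = 0.001794
(b) Fully constrained, the expansion is suppressed, so σ = -E·α·ΔT. Convert E = 205 GPa = 2.05 × 10¹¹ Pa.
  σ = -(2.05 × 10¹¹) × (1.3 × 10⁻⁵) × 138 = -3.678 × 10⁸ Pa = -367.8 MPa (compressive)
Final answer: (a) ε_th = 0.001794, (b) σ = -367.8 MPa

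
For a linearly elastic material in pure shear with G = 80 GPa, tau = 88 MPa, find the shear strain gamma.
Model: a linearly elastic material in pure shear, so tau = G·gamma.
Solve for gamma: gamma = tau / G.
Convert to SI units:
  G = 80 GPa = 8 × 10¹⁰ Pa
  tau = 88 MPa = 8.8 × 10⁷ Pa
Substitute:
  gamma = (8.8 × 10⁷) / (8 × 10¹⁰)
  gamma = 0.0011
Final answer: gamma = 0.0011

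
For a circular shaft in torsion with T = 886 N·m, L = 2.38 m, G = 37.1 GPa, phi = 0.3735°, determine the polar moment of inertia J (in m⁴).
Model: a circular shaft in torsion, so phi = (T·L) / (G·J).
Solve for J: J = (T·L) / (phi·G).
Convert to SI units:
  G = 37.1 GPa = 3.71 × 10¹⁰ Pa
  phi = 0.3735° = 0.006519 rad
Substitute:
  J = (886 × 2.38) / (0.006519 × (3.71 × 10¹⁰))
  J = 8.719 × 10⁻⁶ m⁴
Final answer: J = 8.719 × 10⁻⁶ m⁴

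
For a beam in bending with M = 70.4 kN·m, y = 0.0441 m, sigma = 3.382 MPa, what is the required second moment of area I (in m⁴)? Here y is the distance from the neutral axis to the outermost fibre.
Model: a beam in bending, so sigma = (M·y) / I.
Solve for I: I = (M·y) / sigma.
Convert to SI units:
  M = 70.4 kN·m = 70400 N·m
  sigma = 3.382 MPa = 3.382 × 10⁶ Pa
Substitute:
  I = (70400 × 0.0441) / (3.382 × 10⁶)
  I = 0.000918 m⁴
Final answer: I = 0.000918 m⁴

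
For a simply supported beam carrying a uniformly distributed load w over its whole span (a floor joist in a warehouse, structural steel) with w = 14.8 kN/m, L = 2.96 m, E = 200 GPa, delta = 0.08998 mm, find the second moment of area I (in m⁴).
Model: a simply supported beam carrying a uniformly distributed load w over its whole span, so delta = (5·w·L^4) / (384·E·I).
Solve for I: I = (5·w·L^4) / (384·delta·E).
Convert to SI units:
  w = 14.8 kN/m = 14800 N/m
  E = 200 GPa = 2 × 10¹¹ Pa
  delta = 0.08998 mm = 8.998 × 10⁻⁵ m
Substitute:
  I = (5 × 14800 × 2.96^4) / (384 × (8.998 × 10⁻⁵) × (2 × 10¹¹))
  I = 0.000822 m⁴
Final answer: I = 0.000822 m⁴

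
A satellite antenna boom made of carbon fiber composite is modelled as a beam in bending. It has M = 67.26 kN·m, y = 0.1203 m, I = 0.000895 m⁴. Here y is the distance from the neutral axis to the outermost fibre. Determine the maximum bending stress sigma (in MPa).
Model: a beam in bending, so sigma = (M·y) / I.
Convert to SI units:
  M = 67.26 kN·m = 67260 N·m
Substitute:
  sigma = (67260 × 0.1203) / 0.000895
  sigma = 9.041 × 10⁶ Pa
Convert: sigma = 9.041 × 10⁶ Pa = 9.041 MPa
Final answer: sigma = 9.041 MPa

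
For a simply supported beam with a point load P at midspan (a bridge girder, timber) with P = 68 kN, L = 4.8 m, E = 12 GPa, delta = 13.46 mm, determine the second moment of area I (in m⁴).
Model: a simply supported beam with a point load P at midspan, so delta = (P·L^3) / (48·E·I).
Solve for I: I = (P·L^3) / (48·delta·E).
Convert to SI units:
  P = 68 kN = 68000 N
  E = 12 GPa = 1.2 × 10¹⁰ Pa
  delta = 13.46 mm = 0.01346 m
Substitute:
  I = (68000 × 4.8^3) / (48 × 0.01346 × (1.2 × 10¹⁰))
  I = 0.00097 m⁴
Final answer: I = 0.00097 m⁴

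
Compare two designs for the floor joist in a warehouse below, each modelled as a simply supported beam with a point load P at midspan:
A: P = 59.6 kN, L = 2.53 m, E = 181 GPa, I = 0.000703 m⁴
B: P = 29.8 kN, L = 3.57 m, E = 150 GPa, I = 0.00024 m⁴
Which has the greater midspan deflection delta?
Model: a simply supported beam with a point load P at midspan, so delta = (P·L^3) / (48·E·I) (SI units).
  A: delta = (59600 × 2.53^3) / (48 × (1.81 × 10¹¹) × 0.000703) = 0.000158 m = 0.158 mm
  B: delta = (29800 × 3.57^3) / (48 × (1.5 × 10¹¹) × 0.00024) = 0.0007847 m = 0.7847 mm
0.7847 mm > 0.158 mm, so B is larger.
Final answer: B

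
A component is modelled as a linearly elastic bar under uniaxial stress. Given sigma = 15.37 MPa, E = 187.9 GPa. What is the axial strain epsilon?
Model: a linearly elastic bar under uniaxial stress, so epsilon = sigma / E.
Convert to SI units:
  sigma = 15.37 MPa = 1.537 × 10⁷ Pa
  E = 187.9 GPa = 1.879 × 10¹¹ Pa
Substitute:
  epsilon = (1.537 × 10⁷) / (1.879 × 10¹¹)
  epsilon = 8.18 × 10⁻⁵
Final answer: epsilon = 8.18 × 10⁻⁵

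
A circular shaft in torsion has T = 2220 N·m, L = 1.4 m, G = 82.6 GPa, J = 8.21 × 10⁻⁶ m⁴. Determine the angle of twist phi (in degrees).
Model: a circular shaft in torsion, so phi = (T·L) / (G·J).
Convert to SI units:
  G = 82.6 GPa = 8.26 × 10¹⁰ Pa
Substitute:
  phi = (2220 × 1.4) / ((8.26 × 10¹⁰) × (8.21 × 10⁻⁶))
  phi = 0.004583 rad
Convert to degrees: phi = 0.004583 × 180/π = 0.2626°
Final answer: phi = 0.2626°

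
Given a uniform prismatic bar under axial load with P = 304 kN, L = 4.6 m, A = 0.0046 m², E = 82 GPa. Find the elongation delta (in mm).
Model: a uniform prismatic bar under axial load, so delta = (P·L) / (A·E).
Convert to SI units:
  P = 304 kN = 304000 N
  E = 82 GPa = 8.2 × 10¹⁰ Pa
Substitute:
  delta = (304000 × 4.6) / (0.0046 × (8.2 × 10¹⁰))
  delta = 0.003707 m
Convert: delta = 0.003707 m = 3.707 mm
Final answer: delta = 3.707 mm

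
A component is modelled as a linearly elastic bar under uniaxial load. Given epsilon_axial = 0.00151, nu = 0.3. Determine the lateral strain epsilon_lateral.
Model: a linearly elastic bar under uniaxial load, so epsilon_lateral = -nu·epsilon_axial.
Substitute:
  epsilon_lateral = -(0.3 × 0.00151)
  epsilon_lateral = -0.000453
Final answer: epsilon_lateral = -0.000453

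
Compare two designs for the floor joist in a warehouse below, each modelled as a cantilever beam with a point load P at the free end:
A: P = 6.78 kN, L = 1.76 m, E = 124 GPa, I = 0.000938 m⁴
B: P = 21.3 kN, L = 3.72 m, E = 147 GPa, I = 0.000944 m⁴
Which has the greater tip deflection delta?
Model: a cantilever beam with a point load P at the free end, so delta = (P·L^3) / (3·E·I) (SI units).
  A: delta = (6780 × 1.76^3) / (3 × (1.24 × 10¹¹) × 0.000938) = 0.0001059 m = 0.1059 mm
  B: delta = (21300 × 3.72^3) / (3 × (1.47 × 10¹¹) × 0.000944) = 0.002634 m = 2.634 mm
2.634 mm > 0.1059 mm, so B is larger.
Final answer: B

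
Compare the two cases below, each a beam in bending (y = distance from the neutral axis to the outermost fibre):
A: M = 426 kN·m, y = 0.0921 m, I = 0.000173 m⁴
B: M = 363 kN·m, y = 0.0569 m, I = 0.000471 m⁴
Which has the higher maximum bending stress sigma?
Model: a beam in bending (y = distance from the neutral axis to the outermost fibre), so sigma = (M·y) / I (SI units).
  A: sigma = (426000 × 0.0921) / 0.000173 = 2.268 × 10⁸ Pa = 226.8 MPa
  B: sigma = (363000 × 0.0569) / 0.000471 = 4.385 × 10⁷ Pa = 43.85 MPa
226.8 MPa > 43.85 MPa, so A is larger.
Final answer: A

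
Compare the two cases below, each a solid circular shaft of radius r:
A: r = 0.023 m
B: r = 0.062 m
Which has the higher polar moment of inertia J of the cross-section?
Model: a solid circular shaft of radius r, so J = (π·r^4) / 2 (SI units).
  A: J = (π × 0.023^4) / 2 = 4.396 × 10⁻⁷ m⁴
  B: J = (π × 0.062^4) / 2 = 2.321 × 10⁻⁵ m⁴
2.321 × 10⁻⁵ m⁴ > 4.396 × 10⁻⁷ m⁴, so B is larger.
Final answer: B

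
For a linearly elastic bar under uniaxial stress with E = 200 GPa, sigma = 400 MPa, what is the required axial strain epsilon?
Model: a linearly elastic bar under uniaxial stress, so sigma = E·epsilon.
Solve for epsilon: epsilon = sigma / E.
Convert to SI units:
  E = 200 GPa = 2 × 10¹¹ Pa
  sigma = 400 MPa = 4 × 10⁸ Pa
Substitute:
  epsilon = (4 × 10⁸) / (2 × 10¹¹)
  epsilon = 0.002
Final answer: epsilon = 0.002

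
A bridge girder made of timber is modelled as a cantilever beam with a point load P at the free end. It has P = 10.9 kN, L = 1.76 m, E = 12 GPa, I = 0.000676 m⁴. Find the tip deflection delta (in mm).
Model: a cantilever beam with a point load P at the free end, so delta = (P·L^3) / (3·E·I).
Convert to SI units:
  P = 10.9 kN = 10900 N
  E = 12 GPa = 1.2 × 10¹⁰ Pa
Substitute:
  delta = (10900 × 1.76^3) / (3 × (1.2 × 10¹⁰) × 0.000676)
  delta = 0.002442 m
Convert: delta = 0.002442 m = 2.442 mm
Final answer: delta = 2.442 mm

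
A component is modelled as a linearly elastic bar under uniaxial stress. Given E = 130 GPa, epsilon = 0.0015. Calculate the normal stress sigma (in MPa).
Model: a linearly elastic bar under uniaxial stress, so sigma = E·epsilon.
Convert to SI units:
  E = 130 GPa = 1.3 × 10¹¹ Pa
Substitute:
  sigma = (1.3 × 10¹¹) × 0.0015
  sigma = 1.95 × 10⁸ Pa
Convert: sigma = 1.95 × 10⁸ Pa = 195 MPa
Final answer: sigma = 195 MPa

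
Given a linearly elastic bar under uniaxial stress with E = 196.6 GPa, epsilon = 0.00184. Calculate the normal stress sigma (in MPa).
Model: a linearly elastic bar under uniaxial stress, so sigma = E·epsilon.
Convert to SI units:
  E = 196.6 GPa = 1.966 × 10¹¹ Pa
Substitute:
  sigma = (1.966 × 10¹¹) × 0.00184
  sigma = 3.617 × 10⁸ Pa
Convert: sigma = 3.617 × 10⁸ Pa = 361.7 MPa
Final answer: sigma = 361.7 MPa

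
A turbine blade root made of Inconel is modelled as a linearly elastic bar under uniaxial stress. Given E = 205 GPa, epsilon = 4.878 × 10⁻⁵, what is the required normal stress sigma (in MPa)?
Model: a linearly elastic bar under uniaxial stress, so epsilon = sigma / E.
Solve for sigma: sigma = epsilon·E.
Convert to SI units:
  E = 205 GPa = 2.05 × 10¹¹ Pa
Substitute:
  sigma = (4.878 × 10⁻⁵) × (2.05 × 10¹¹)
  sigma = 1 × 10⁷ Pa
Convert: sigma = 1 × 10⁷ Pa = 10 MPa
Final answer: sigma = 10 MPa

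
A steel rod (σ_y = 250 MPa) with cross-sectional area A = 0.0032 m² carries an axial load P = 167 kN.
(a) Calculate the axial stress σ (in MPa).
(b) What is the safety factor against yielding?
(a) Axial stress σ = P/A. Convert P = 167 kN = 167000 N.
  σ = 167000 / 0.0032 = 5.219 × 10⁷ Pa = 52.19 MPa
(b) Safety factor SF = σ_y/σ = 250 / 52.19 = 4.79
Final answer: (a) σ = 52.19 MPa, (b) SF = 4.79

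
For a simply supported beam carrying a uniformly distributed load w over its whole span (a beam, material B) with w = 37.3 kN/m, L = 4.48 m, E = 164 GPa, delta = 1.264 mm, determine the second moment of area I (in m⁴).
Model: a simply supported beam carrying a uniformly distributed load w over its whole span, so delta = (5·w·L^4) / (384·E·I).
Solve for I: I = (5·w·L^4) / (384·delta·E).
Convert to SI units:
  w = 37.3 kN/m = 37300 N/m
  E = 164 GPa = 1.64 × 10¹¹ Pa
  delta = 1.264 mm = 0.001264 m
Substitute:
  I = (5 × 37300 × 4.48^4) / (384 × 0.001264 × (1.64 × 10¹¹))
  I = 0.0009438 m⁴
Final answer: I = 0.0009438 m⁴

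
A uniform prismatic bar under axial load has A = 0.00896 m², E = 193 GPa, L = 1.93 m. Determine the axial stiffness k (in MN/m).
Model: a uniform prismatic bar under axial load, so k = (A·E) / L.
Convert to SI units:
  E = 193 GPa = 1.93 × 10¹¹ Pa
Substitute:
  k = (0.00896 × (1.93 × 10¹¹)) / 1.93
  k = 8.96 × 10⁸ N/m
Convert: k = 8.96 × 10⁸ N/m = 896 MN/m
Final answer: k = 896 MN/m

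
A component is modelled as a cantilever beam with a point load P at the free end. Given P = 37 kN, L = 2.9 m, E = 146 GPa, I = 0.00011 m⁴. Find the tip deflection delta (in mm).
Model: a cantilever beam with a point load P at the free end, so delta = (P·L^3) / (3·E·I).
Convert to SI units:
  P = 37 kN = 37000 N
  E = 146 GPa = 1.46 × 10¹¹ Pa
Substitute:
  delta = (37000 × 2.9^3) / (3 × (1.46 × 10¹¹) × 0.00011)
  delta = 0.01873 m
Convert: delta = 0.01873 m = 18.73 mm
Final answer: delta = 18.73 mm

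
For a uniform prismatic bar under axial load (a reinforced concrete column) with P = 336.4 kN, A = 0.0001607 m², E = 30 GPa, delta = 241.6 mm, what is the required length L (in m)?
Model: a uniform prismatic bar under axial load, so delta = (P·L) / (A·E).
Solve for L: L = (delta·A·E) / P.
Convert to SI units:
  P = 336.4 kN = 336400 N
  E = 30 GPa = 3 × 10¹⁰ Pa
  delta = 241.6 mm = 0.2416 m
Substitute:
  L = (0.2416 × 0.0001607 × (3 × 10¹⁰)) / 336400
  L = 3.462 m
Final answer: L = 3.462 m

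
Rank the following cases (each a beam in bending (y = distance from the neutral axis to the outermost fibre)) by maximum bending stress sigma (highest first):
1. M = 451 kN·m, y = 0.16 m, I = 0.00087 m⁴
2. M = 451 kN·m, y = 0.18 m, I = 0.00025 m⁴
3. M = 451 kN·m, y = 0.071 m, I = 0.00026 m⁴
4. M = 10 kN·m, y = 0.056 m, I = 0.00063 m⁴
Model: a beam in bending (y = distance from the neutral axis to the outermost fibre), so sigma = (M·y) / I (SI units).
  Case 1: sigma = (451000 × 0.16) / 0.00087 = 8.294 × 10⁷ Pa = 82.94 MPa
  Case 2: sigma = (451000 × 0.18) / 0.00025 = 3.247 × 10⁸ Pa = 324.7 MPa
  Case 3: sigma = (451000 × 0.071) / 0.00026 = 1.232 × 10⁸ Pa = 123.2 MPa
  Case 4: sigma = (10000 × 0.056) / 0.00063 = 888900 Pa = 0.8889 MPa
Ordering: 324.7 MPa (case 2) > 123.2 MPa (case 3) > 82.94 MPa (case 1) > 0.8889 MPa (case 4)
Final answer: 2, 3, 1, 4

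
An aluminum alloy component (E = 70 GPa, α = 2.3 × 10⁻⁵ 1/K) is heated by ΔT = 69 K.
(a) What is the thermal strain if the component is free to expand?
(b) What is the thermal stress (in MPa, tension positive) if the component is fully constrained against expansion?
(a) Free thermal strain ε_th = α·ΔT = (2.3 × 10⁻⁵) × 69 = 0.001587
(b) Fully constrained, the expansion is suppressed, so σ = -E·α·ΔT. Convert E = 70 GPa = 7 × 10¹⁰ Pa.
  σ = -(7 × 10¹⁰) × (2.3 × 10⁻⁵) × 69 = -1.111 × 10⁸ Pa = -111.1 MPa (compressive)
Final answer: (a) ε_th = 0.001587, (b) σ = -111.1 MPa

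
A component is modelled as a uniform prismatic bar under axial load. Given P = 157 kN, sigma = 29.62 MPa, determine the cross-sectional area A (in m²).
Model: a uniform prismatic bar under axial load, so sigma = P / A.
Solve for A: A = P / sigma.
Convert to SI units:
  P = 157 kN = 157000 N
  sigma = 29.62 MPa = 2.962 × 10⁷ Pa
Substitute:
  A = 157000 / (2.962 × 10⁷)
  A = 0.0053 m²
Final answer: A = 0.0053 m²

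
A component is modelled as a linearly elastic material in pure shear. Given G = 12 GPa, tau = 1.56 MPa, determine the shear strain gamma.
Model: a linearly elastic material in pure shear, so tau = G·gamma.
Solve for gamma: gamma = tau / G.
Convert to SI units:
  G = 12 GPa = 1.2 × 10¹⁰ Pa
  tau = 1.56 MPa = 1.56 × 10⁶ Pa
Substitute:
  gamma = (1.56 × 10⁶) / (1.2 × 10¹⁰)
  gamma = 0.00013
Final answer: gamma = 0.00013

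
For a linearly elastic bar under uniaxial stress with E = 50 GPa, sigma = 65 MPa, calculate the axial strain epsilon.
Model: a linearly elastic bar under uniaxial stress, so sigma = E·epsilon.
Solve for epsilon: epsilon = sigma / E.
Convert to SI units:
  E = 50 GPa = 5 × 10¹⁰ Pa
  sigma = 65 MPa = 6.5 × 10⁷ Pa
Substitute:
  epsilon = (6.5 × 10⁷) / (5 × 10¹⁰)
  epsilon = 0.0013
Final answer: epsilon = 0.0013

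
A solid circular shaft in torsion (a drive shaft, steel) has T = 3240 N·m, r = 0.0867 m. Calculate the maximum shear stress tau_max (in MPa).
Model: a solid circular shaft in torsion, so tau_max = (2·T) / (π·r^3).
Substitute:
  tau_max = (2 × 3240) / (π × 0.0867^3)
  tau_max = 3.165 × 10⁶ Pa
Convert: tau_max = 3.165 × 10⁶ Pa = 3.165 MPa
Final answer: tau_max = 3.165 MPa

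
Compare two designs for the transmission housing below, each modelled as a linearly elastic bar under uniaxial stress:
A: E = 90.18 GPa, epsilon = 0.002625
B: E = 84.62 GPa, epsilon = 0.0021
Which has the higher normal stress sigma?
Model: a linearly elastic bar under uniaxial stress, so sigma = E·epsilon (SI units).
  A: sigma = (9.018 × 10¹⁰) × 0.002625 = 2.367 × 10⁸ Pa = 236.7 MPa
  B: sigma = (8.462 × 10¹⁰) × 0.0021 = 1.777 × 10⁸ Pa = 177.7 MPa
236.7 MPa > 177.7 MPa, so A is larger.
Final answer: A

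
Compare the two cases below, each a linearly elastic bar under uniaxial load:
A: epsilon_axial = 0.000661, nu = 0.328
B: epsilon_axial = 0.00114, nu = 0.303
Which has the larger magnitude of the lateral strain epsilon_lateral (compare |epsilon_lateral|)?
Model: a linearly elastic bar under uniaxial load, so epsilon_lateral = -nu·epsilon_axial (SI units).
  A: epsilon_lateral = -(0.328 × 0.000661) = -0.0002168
  B: epsilon_lateral = -(0.303 × 0.00114) = -0.0003454
|epsilon_lateral|: A = 0.0002168, B = 0.0003454, so B is larger in magnitude.
Final answer: B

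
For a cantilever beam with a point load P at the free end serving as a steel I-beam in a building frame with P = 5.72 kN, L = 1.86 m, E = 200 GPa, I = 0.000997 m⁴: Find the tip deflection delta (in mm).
Model: a cantilever beam with a point load P at the free end, so delta = (P·L^3) / (3·E·I).
Convert to SI units:
  P = 5.72 kN = 5720 N
  E = 200 GPa = 2 × 10¹¹ Pa
Substitute:
  delta = (5720 × 1.86^3) / (3 × (2 × 10¹¹) × 0.000997)
  delta = 6.153 × 10⁻⁵ m
Convert: delta = 6.153 × 10⁻⁵ m = 0.06153 mm
Final answer: delta = 0.06153 mm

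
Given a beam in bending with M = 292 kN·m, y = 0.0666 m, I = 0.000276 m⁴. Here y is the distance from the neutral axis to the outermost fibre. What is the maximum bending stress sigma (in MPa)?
Model: a beam in bending, so sigma = (M·y) / I.
Convert to SI units:
  M = 292 kN·m = 292000 N·m
Substitute:
  sigma = (292000 × 0.0666) / 0.000276
  sigma = 7.046 × 10⁷ Pa
Convert: sigma = 7.046 × 10⁷ Pa = 70.46 MPa
Final answer: sigma = 70.46 MPa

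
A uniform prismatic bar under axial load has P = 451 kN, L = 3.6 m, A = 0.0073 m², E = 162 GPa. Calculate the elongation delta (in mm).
Model: a uniform prismatic bar under axial load, so delta = (P·L) / (A·E).
Convert to SI units:
  P = 451 kN = 451000 N
  E = 162 GPa = 1.62 × 10¹¹ Pa
Substitute:
  delta = (451000 × 3.6) / (0.0073 × (1.62 × 10¹¹))
  delta = 0.001373 m
Convert: delta = 0.001373 m = 1.373 mm
Final answer: delta = 1.373 mm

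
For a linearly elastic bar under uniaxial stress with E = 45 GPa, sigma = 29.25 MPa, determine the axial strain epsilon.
Model: a linearly elastic bar under uniaxial stress, so sigma = E·epsilon.
Solve for epsilon: epsilon = sigma / E.
Convert to SI units:
  E = 45 GPa = 4.5 × 10¹⁰ Pa
  sigma = 29.25 MPa = 2.925 × 10⁷ Pa
Substitute:
  epsilon = (2.925 × 10⁷) / (4.5 × 10¹⁰)
  epsilon = 0.00065
Final answer: epsilon = 0.00065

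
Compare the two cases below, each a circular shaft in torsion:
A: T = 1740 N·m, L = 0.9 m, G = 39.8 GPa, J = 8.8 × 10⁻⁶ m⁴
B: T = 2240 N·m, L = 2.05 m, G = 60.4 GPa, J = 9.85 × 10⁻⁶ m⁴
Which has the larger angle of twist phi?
Model: a circular shaft in torsion, so phi = (T·L) / (G·J) (SI units).
  A: phi = (1740 × 0.9) / ((3.98 × 10¹⁰) × (8.8 × 10⁻⁶)) = 0.004471 rad = 0.2562°
  B: phi = (2240 × 2.05) / ((6.04 × 10¹⁰) × (9.85 × 10⁻⁶)) = 0.007718 rad = 0.4422°
0.4422° > 0.2562°, so B is larger.
Final answer: B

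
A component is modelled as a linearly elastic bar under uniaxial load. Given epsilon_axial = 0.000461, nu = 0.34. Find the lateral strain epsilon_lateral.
Model: a linearly elastic bar under uniaxial load, so epsilon_lateral = -nu·epsilon_axial.
Substitute:
  epsilon_lateral = -(0.34 × 0.000461)
  epsilon_lateral = -0.0001567
Final answer: epsilon_lateral = -0.0001567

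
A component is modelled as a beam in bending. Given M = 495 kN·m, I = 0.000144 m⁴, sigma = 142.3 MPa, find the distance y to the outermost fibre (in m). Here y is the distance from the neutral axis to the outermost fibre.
Model: a beam in bending, so sigma = (M·y) / I.
Solve for y: y = (sigma·I) / M.
Convert to SI units:
  M = 495 kN·m = 495000 N·m
  sigma = 142.3 MPa = 1.423 × 10⁸ Pa
Substitute:
  y = ((1.423 × 10⁸) × 0.000144) / 495000
  y = 0.0414 m
Final answer: y = 0.0414 m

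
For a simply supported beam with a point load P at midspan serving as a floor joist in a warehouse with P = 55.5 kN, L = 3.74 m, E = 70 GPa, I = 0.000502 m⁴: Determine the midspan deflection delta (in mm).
Model: a simply supported beam with a point load P at midspan, so delta = (P·L^3) / (48·E·I).
Convert to SI units:
  P = 55.5 kN = 55500 N
  E = 70 GPa = 7 × 10¹⁰ Pa
Substitute:
  delta = (55500 × 3.74^3) / (48 × (7 × 10¹⁰) × 0.000502)
  delta = 0.001721 m
Convert: delta = 0.001721 m = 1.721 mm
Final answer: delta = 1.721 mm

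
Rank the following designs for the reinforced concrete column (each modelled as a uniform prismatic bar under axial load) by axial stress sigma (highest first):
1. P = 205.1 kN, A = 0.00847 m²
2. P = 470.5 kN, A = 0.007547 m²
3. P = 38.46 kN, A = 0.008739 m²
Model: a uniform prismatic bar under axial load, so sigma = P / A (SI units).
  Case 1: sigma = 205100 / 0.00847 = 2.421 × 10⁷ Pa = 24.21 MPa
  Case 2: sigma = 470500 / 0.007547 = 6.234 × 10⁷ Pa = 62.34 MPa
  Case 3: sigma = 38460 / 0.008739 = 4.401 × 10⁶ Pa = 4.401 MPa
Ordering: 62.34 MPa (case 2) > 24.21 MPa (case 1) > 4.401 MPa (case 3)
Final answer: 2, 1, 3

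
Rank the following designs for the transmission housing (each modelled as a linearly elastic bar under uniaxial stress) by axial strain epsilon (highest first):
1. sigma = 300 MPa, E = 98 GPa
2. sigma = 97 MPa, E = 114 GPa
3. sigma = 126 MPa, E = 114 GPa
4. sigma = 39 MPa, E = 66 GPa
Model: a linearly elastic bar under uniaxial stress, so epsilon = sigma / E (SI units).
  Case 1: epsilon = (3 × 10⁸) / (9.8 × 10¹⁰) = 0.003061
  Case 2: epsilon = (9.7 × 10⁷) / (1.14 × 10¹¹) = 0.0008509
  Case 3: epsilon = (1.26 × 10⁸) / (1.14 × 10¹¹) = 0.001105
  Case 4: epsilon = (3.9 × 10⁷) / (6.6 × 10¹⁰) = 0.0005909
Ordering: 0.003061 (case 1) > 0.001105 (case 3) > 0.0008509 (case 2) > 0.0005909 (case 4)
Final answer: 1, 3, 2, 4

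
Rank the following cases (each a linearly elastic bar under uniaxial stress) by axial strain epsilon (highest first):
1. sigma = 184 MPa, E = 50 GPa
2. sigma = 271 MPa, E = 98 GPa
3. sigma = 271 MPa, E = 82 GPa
Model: a linearly elastic bar under uniaxial stress, so epsilon = sigma / E (SI units).
  Case 1: epsilon = (1.84 × 10⁸) / (5 × 10¹⁰) = 0.00368
  Case 2: epsilon = (2.71 × 10⁸) / (9.8 × 10¹⁰) = 0.002765
  Case 3: epsilon = (2.71 × 10⁸) / (8.2 × 10¹⁰) = 0.003305
Ordering: 0.00368 (case 1) > 0.003305 (case 3) > 0.002765 (case 2)
Final answer: 1, 3, 2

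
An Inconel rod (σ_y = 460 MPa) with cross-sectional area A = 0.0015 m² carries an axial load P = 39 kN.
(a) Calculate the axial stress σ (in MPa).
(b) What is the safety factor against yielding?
(a) Axial stress σ = P/A. Convert P = 39 kN = 39000 N.
  σ = 39000 / 0.0015 = 2.6 × 10⁷ Pa = 26 MPa
(b) Safety factor SF = σ_y/σ = 460 / 26 = 17.69
Final answer: (a) σ = 26 MPa, (b) SF = 17.69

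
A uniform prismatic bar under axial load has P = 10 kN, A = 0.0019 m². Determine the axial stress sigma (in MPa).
Model: a uniform prismatic bar under axial load, so sigma = P / A.
Convert to SI units:
  P = 10 kN = 10000 N
Substitute:
  sigma = 10000 / 0.0019
  sigma = 5.263 × 10⁶ Pa
Convert: sigma = 5.263 × 10⁶ Pa = 5.263 MPa
Final answer: sigma = 5.263 MPa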